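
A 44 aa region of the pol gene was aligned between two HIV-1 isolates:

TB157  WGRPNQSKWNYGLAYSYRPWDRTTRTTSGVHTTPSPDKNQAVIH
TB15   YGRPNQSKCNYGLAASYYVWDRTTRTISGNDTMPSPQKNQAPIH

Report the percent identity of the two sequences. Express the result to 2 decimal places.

75.00%

Differing sites — 1:W/Y; 9:W/C; 15:Y/A; 18:R/Y; 19:P/V; 27:T/I; 30:V/N; 31:H/D; 33:T/M; 37:D/Q; 42:V/P.
33 of the 44 sites match, so the percent identity is 33/44 × 100 = 75.00%.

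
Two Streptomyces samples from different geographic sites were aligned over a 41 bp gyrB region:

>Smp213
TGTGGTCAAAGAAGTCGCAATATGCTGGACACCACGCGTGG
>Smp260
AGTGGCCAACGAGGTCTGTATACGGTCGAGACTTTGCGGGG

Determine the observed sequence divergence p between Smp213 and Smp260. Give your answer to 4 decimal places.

Mismatches occur at site 1 (T/A), site 6 (T/C), site 10 (A/C), site 13 (A/G), site 17 (G/T), site 18 (C/G), site 19 (A/T), site 23 (T/C), site 25 (C/G), site 27 (G/C), site 30 (C/G), site 33 (C/T), site 34 (A/T), site 35 (C/T), site 39 (T/G).
There are 15 differences over 41 sites, so p = 15/41 = 0.3659.

0.3659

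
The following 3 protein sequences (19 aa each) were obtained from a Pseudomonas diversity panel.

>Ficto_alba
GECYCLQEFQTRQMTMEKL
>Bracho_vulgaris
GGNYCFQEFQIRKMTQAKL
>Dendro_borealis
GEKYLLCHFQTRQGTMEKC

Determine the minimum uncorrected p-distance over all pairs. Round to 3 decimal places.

0.316

Pairwise Hamming distances:
  Ficto_alba vs Bracho_vulgaris: 7
  Ficto_alba vs Dendro_borealis: 6
  Bracho_vulgaris vs Dendro_borealis: 12
The smallest is 6 mismatches, between Ficto_alba and Dendro_borealis; p = 6/19 = 0.316.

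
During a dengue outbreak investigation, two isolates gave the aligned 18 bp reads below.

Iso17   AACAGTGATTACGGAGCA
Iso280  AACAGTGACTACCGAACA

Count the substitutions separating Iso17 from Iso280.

Mismatches occur at site 9 (T→C), site 13 (G→C), site 16 (G→A).
That gives 3 mismatches out of 18 aligned sites, so the Hamming distance is 3.

3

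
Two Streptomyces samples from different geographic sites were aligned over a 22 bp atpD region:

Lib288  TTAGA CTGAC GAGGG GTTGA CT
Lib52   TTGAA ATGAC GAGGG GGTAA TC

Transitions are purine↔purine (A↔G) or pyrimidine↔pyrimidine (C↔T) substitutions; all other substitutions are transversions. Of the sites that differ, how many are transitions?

5

Differing sites — 3:A/G (Ti); 4:G/A (Ti); 6:C/A (Tv); 17:T/G (Tv); 19:G/A (Ti); 21:C/T (Ti); 22:T/C (Ti).
Of the 7 differences, 5 transitions and 2 transversions, so the answer is 5.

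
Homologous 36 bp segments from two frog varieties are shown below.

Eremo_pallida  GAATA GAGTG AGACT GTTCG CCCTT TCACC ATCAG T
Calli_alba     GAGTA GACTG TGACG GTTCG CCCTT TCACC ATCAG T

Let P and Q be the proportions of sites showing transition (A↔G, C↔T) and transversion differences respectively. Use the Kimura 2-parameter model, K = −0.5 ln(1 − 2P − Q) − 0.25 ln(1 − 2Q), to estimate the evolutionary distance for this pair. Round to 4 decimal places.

Mismatches occur at site 3 (A↔G, transition), site 8 (G↔C, transversion), site 11 (A↔T, transversion), site 15 (T↔G, transversion).
Of the 4 differences, 1 transition and 3 transversions over 36 sites: P = 1/36 = 0.027778, Q = 3/36 = 0.083333.
d = −0.5·ln(0.861111) − 0.25·ln(0.833334) = −0.5·(-0.149532) − 0.25·(-0.182321) = 0.1203.

0.1203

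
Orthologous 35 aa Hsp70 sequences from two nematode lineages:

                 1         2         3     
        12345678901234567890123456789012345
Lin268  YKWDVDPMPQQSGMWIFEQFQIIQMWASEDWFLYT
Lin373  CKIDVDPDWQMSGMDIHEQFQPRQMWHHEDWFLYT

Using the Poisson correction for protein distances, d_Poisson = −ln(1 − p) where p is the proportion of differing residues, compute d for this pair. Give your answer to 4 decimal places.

0.3773

The sequences differ at positions 1 (Y/C), 3 (W/I), 8 (M/D), 9 (P/W), 11 (Q/M), 15 (W/D), 17 (F/H), 22 (I/P), 23 (I/R), 27 (A/H), 28 (S/H).
p = 11/35 = 0.314286.
d = −ln(1 − 0.314286) = −ln(0.685714) = 0.3773.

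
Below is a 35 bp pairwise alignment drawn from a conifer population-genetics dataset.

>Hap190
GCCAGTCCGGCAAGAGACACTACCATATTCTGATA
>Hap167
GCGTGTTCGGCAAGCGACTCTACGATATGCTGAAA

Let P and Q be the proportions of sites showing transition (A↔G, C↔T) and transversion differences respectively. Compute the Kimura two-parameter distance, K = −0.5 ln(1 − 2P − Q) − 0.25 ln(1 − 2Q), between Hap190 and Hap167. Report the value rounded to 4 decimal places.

0.2763

Mismatches occur at site 3 (C/G, transversion), site 4 (A/T, transversion), site 7 (C/T, transition), site 15 (A/C, transversion), site 19 (A/T, transversion), site 24 (C/G, transversion), site 29 (T/G, transversion), site 34 (T/A, transversion).
Of the 8 differences, 1 transition and 7 transversions over 35 sites: P = 1/35 = 0.028571, Q = 7/35 = 0.200000.
d = −0.5·ln(0.742858) − 0.25·ln(0.600000) = −0.5·(-0.297250) − 0.25·(-0.510826) = 0.2763.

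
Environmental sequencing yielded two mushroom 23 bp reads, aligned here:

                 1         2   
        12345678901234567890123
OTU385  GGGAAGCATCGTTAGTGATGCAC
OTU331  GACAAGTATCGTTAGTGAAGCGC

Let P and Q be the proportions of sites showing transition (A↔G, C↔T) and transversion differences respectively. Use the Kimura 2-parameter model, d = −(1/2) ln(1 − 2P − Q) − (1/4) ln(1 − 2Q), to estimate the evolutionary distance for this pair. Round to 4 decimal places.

0.2615

The sequences differ at positions 2 (G/A, transition), 3 (G/C, transversion), 7 (C/T, transition), 19 (T/A, transversion), 22 (A/G, transition).
Of the 5 differences, 3 transitions and 2 transversions over 23 sites: P = 3/23 = 0.130435, Q = 2/23 = 0.086957.
d = −0.5·ln(0.652173) − 0.25·ln(0.826086) = −0.5·(-0.427445) − 0.25·(-0.191056) = 0.2615.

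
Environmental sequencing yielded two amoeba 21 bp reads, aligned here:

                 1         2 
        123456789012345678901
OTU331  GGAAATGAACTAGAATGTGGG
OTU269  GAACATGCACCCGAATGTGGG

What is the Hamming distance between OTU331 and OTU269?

The sequences differ at positions 2 (G/A), 4 (A/C), 8 (A/C), 11 (T/C), 12 (A/C).
That gives 5 mismatches out of 21 aligned sites, so the Hamming distance is 5.

5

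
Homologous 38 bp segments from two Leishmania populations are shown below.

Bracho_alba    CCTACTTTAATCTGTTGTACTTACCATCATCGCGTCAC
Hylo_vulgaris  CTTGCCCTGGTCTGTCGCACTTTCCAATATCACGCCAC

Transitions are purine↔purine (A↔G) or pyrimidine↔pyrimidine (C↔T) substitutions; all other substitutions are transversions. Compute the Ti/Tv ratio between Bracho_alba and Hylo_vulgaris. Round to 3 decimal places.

5.500

Differing sites — 2:C/T (Ti); 4:A/G (Ti); 6:T/C (Ti); 7:T/C (Ti); 9:A/G (Ti); 10:A/G (Ti); 16:T/C (Ti); 18:T/C (Ti); 23:A/T (Tv); 27:T/A (Tv); 28:C/T (Ti); 32:G/A (Ti); 35:T/C (Ti).
Of the 13 differences, 11 transitions and 2 transversions, so Ti/Tv = 11/2 = 5.500.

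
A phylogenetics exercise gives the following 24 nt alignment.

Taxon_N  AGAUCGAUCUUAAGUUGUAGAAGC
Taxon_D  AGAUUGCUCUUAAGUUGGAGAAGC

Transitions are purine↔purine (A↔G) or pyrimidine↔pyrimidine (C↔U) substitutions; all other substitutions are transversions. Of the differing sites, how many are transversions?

2

The sequences differ at positions 5 (C/U, transition), 7 (A/C, transversion), 18 (U/G, transversion).
Of the 3 differences, 1 transition and 2 transversions, so the answer is 2.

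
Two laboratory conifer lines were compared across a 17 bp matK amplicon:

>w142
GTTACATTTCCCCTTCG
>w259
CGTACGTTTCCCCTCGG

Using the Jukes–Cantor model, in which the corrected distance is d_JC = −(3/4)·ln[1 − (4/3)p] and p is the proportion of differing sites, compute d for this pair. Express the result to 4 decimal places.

0.3734

Differing sites — 1:G/C; 2:T/G; 6:A/G; 15:T/C; 16:C/G.
p = 5/17 = 0.294118.
d = −0.75 · ln(1 − (4/3)·0.294118) = −0.75 · ln(0.607843) = −0.75 · (-0.497839) = 0.3734.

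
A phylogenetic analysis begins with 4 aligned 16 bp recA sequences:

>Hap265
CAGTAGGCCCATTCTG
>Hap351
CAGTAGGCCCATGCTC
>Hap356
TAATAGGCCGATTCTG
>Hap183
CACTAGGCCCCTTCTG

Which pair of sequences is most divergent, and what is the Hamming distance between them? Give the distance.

5

Pairwise Hamming distances:
  Hap265 vs Hap351: 2
  Hap265 vs Hap356: 3
  Hap265 vs Hap183: 2
  Hap351 vs Hap356: 5
  Hap351 vs Hap183: 4
  Hap356 vs Hap183: 4
The largest is 5, between Hap351 and Hap356.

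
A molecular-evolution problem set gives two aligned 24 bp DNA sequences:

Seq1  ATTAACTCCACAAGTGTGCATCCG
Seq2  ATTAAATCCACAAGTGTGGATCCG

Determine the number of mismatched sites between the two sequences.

2

The sequences differ at positions 6 (C/A), 19 (C/G).
That gives 2 mismatches out of 24 aligned sites, so the Hamming distance is 2.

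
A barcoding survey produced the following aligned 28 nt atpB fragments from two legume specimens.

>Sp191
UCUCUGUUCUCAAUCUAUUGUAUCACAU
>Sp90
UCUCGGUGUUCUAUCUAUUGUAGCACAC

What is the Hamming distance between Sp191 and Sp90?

Differing sites — 5:U/G; 8:U/G; 9:C/U; 12:A/U; 23:U/G; 28:U/C.
That gives 6 mismatches out of 28 aligned sites, so the Hamming distance is 6.

6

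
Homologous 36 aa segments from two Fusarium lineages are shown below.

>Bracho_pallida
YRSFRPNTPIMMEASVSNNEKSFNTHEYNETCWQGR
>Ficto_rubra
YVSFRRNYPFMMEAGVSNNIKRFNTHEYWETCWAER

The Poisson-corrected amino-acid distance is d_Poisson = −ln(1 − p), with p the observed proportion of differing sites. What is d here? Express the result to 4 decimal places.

Mismatches occur at site 2 (R↔V), site 6 (P↔R), site 8 (T↔Y), site 10 (I↔F), site 15 (S↔G), site 20 (E↔I), site 22 (S↔R), site 29 (N↔W), site 34 (Q↔A), site 35 (G↔E).
p = 10/36 = 0.277778.
d = −ln(1 − 0.277778) = −ln(0.722222) = 0.3254.

0.3254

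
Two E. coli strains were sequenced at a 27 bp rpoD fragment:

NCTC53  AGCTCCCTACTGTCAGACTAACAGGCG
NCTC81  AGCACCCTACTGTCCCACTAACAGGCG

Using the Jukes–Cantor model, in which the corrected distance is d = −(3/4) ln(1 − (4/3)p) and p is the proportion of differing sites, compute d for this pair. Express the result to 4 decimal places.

0.1203

The sequences differ at positions 4 (T/A), 15 (A/C), 16 (G/C).
p = 3/27 = 0.111111.
d = −0.75 · ln(1 − (4/3)·0.111111) = −0.75 · ln(0.851852) = −0.75 · (-0.160342) = 0.1203.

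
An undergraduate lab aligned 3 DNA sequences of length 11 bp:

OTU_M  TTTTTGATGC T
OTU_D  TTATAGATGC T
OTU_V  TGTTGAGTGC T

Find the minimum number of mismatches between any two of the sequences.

2

Pairwise Hamming distances:
  OTU_M vs OTU_D: 2
  OTU_M vs OTU_V: 4
  OTU_D vs OTU_V: 5
The smallest is 2, between OTU_M and OTU_D.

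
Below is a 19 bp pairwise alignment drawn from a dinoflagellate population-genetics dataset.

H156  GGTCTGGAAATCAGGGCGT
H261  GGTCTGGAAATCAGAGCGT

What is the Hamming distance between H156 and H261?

The sequences differ at position 15 (G/A).
That gives 1 mismatch out of 19 aligned sites, so the Hamming distance is 1.

1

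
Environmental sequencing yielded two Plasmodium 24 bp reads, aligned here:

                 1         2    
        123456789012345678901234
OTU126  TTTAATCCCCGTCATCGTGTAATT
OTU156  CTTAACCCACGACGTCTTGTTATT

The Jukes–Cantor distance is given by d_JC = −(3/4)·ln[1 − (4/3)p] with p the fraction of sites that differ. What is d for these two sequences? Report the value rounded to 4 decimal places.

Differing sites — 1:T/C; 6:T/C; 9:C/A; 12:T/A; 14:A/G; 17:G/T; 21:A/T.
p = 7/24 = 0.291667.
d = −0.75 · ln(1 − (4/3)·0.291667) = −0.75 · ln(0.611111) = −0.75 · (-0.492477) = 0.3694.

0.3694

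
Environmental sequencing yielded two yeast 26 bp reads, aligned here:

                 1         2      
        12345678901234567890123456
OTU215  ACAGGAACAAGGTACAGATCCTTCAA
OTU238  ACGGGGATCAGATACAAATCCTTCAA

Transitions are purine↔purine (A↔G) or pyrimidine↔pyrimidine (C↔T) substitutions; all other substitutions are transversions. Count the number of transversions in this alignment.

1

Mismatches occur at site 3 (A→G, transition), site 6 (A→G, transition), site 8 (C→T, transition), site 9 (A→C, transversion), site 12 (G→A, transition), site 17 (G→A, transition).
Of the 6 differences, 5 transitions and 1 transversion, so the answer is 1.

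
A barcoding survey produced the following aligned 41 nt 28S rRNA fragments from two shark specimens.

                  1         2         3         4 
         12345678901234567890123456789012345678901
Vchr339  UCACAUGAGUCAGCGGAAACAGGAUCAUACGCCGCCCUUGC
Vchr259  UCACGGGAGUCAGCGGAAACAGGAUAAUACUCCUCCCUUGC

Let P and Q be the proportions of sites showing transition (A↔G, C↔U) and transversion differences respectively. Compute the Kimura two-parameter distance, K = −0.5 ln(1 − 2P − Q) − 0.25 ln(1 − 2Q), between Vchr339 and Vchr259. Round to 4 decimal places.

0.1334

Mismatches occur at site 5 (A/G, transition), site 6 (U/G, transversion), site 26 (C/A, transversion), site 31 (G/U, transversion), site 34 (G/U, transversion).
Of the 5 differences, 1 transition and 4 transversions over 41 sites: P = 1/41 = 0.024390, Q = 4/41 = 0.097561.
d = −0.5·ln(0.853659) − 0.25·ln(0.804878) = −0.5·(-0.158223) − 0.25·(-0.217065) = 0.1334.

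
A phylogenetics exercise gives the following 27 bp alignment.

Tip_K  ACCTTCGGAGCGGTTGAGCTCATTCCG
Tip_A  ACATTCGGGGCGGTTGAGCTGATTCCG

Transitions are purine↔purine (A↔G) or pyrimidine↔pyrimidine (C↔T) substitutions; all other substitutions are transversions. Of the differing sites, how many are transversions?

2

Differing sites — 3:C/A (Tv); 9:A/G (Ti); 21:C/G (Tv).
Of the 3 differences, 1 transition and 2 transversions, so the answer is 2.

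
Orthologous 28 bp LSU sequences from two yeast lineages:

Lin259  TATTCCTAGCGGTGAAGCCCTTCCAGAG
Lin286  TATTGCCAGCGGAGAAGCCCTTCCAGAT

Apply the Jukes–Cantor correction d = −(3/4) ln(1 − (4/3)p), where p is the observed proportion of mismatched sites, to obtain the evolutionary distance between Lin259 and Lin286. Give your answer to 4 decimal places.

The sequences differ at positions 5 (C/G), 7 (T/C), 13 (T/A), 28 (G/T).
p = 4/28 = 0.142857.
d = −0.75 · ln(1 − (4/3)·0.142857) = −0.75 · ln(0.809524) = −0.75 · (-0.211309) = 0.1585.

0.1585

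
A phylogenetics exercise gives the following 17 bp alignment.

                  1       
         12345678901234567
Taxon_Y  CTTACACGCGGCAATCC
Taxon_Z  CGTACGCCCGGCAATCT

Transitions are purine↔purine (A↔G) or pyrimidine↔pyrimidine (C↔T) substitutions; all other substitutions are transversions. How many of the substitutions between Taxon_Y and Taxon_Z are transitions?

Differing sites — 2:T/G (Tv); 6:A/G (Ti); 8:G/C (Tv); 17:C/T (Ti).
Of the 4 differences, 2 transitions and 2 transversions, so the answer is 2.

2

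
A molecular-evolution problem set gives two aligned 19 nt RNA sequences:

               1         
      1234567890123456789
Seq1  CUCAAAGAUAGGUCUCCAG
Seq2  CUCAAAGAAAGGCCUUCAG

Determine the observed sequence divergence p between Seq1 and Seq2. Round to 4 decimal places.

0.1579

Mismatches occur at site 9 (U→A), site 13 (U→C), site 16 (C→U).
There are 3 differences over 19 sites, so p = 3/19 = 0.1579.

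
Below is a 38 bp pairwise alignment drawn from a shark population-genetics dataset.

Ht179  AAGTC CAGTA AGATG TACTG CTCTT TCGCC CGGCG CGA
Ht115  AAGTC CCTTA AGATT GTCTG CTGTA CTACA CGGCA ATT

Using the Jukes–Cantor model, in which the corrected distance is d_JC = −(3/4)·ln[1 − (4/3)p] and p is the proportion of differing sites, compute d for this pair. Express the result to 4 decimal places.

0.5604

Differing sites — 7:A/C; 8:G/T; 15:G/T; 16:T/G; 17:A/T; 23:C/G; 25:T/A; 26:T/C; 27:C/T; 28:G/A; 30:C/A; 35:G/A; 36:C/A; 37:G/T; 38:A/T.
p = 15/38 = 0.394737.
d = −0.75 · ln(1 − (4/3)·0.394737) = −0.75 · ln(0.473684) = −0.75 · (-0.747215) = 0.5604.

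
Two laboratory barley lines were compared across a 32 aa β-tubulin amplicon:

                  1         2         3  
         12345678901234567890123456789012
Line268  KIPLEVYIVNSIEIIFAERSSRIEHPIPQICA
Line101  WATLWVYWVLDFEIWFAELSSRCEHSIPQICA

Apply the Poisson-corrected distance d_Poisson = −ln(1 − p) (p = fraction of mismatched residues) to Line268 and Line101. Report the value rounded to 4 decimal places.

0.4700

The sequences differ at positions 1 (K/W), 2 (I/A), 3 (P/T), 5 (E/W), 8 (I/W), 10 (N/L), 11 (S/D), 12 (I/F), 15 (I/W), 19 (R/L), 23 (I/C), 26 (P/S).
p = 12/32 = 0.375000.
d = −ln(1 − 0.375000) = −ln(0.625000) = 0.4700.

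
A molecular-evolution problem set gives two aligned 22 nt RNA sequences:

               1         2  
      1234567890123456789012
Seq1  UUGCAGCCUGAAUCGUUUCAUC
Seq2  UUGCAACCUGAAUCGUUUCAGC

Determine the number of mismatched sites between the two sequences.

2

Differing sites — 6:G/A; 21:U/G.
That gives 2 mismatches out of 22 aligned sites, so the Hamming distance is 2.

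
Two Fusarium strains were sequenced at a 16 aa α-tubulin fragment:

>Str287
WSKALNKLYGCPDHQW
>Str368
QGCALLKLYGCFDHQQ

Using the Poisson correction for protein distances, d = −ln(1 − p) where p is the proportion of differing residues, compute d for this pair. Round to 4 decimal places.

0.4700

Differing sites — 1:W/Q; 2:S/G; 3:K/C; 6:N/L; 12:P/F; 16:W/Q.
p = 6/16 = 0.375000.
d = −ln(1 − 0.375000) = −ln(0.625000) = 0.4700.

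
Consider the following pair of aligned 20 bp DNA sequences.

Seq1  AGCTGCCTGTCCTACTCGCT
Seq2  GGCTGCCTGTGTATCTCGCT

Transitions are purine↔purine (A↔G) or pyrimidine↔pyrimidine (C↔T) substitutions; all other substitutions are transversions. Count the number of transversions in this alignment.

3

Mismatches occur at site 1 (A/G, transition), site 11 (C/G, transversion), site 12 (C/T, transition), site 13 (T/A, transversion), site 14 (A/T, transversion).
Of the 5 differences, 2 transitions and 3 transversions, so the answer is 3.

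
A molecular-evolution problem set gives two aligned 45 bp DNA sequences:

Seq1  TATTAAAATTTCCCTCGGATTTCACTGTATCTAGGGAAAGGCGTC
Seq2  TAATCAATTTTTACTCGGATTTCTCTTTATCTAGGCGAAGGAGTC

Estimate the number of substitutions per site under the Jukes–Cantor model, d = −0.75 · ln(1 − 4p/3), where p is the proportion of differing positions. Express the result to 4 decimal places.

0.2635

Differing sites — 3:T/A; 5:A/C; 8:A/T; 12:C/T; 13:C/A; 24:A/T; 27:G/T; 36:G/C; 37:A/G; 42:C/A.
p = 10/45 = 0.222222.
d = −0.75 · ln(1 − (4/3)·0.222222) = −0.75 · ln(0.703704) = −0.75 · (-0.351397) = 0.2635.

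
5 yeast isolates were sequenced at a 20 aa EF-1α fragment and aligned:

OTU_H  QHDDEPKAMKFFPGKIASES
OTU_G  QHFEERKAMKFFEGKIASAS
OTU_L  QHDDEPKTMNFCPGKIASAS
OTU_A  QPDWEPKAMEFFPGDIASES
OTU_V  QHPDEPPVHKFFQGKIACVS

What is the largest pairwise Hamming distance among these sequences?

Pairwise Hamming distances:
  OTU_H vs OTU_G: 5
  OTU_H vs OTU_L: 4
  OTU_H vs OTU_A: 4
  OTU_H vs OTU_V: 7
  OTU_G vs OTU_L: 7
  OTU_G vs OTU_A: 8
  OTU_G vs OTU_V: 9
  OTU_L vs OTU_A: 7
  OTU_L vs OTU_V: 9
  OTU_A vs OTU_V: 11
The largest is 11, between OTU_A and OTU_V.

11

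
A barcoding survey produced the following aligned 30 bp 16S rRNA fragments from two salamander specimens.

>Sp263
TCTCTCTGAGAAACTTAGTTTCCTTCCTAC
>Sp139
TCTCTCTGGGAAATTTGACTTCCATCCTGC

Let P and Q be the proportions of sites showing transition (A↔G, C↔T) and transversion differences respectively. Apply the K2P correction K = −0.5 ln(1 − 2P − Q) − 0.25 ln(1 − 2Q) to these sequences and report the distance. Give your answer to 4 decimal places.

0.3012

Differing sites — 9:A/G (Ti); 14:C/T (Ti); 17:A/G (Ti); 18:G/A (Ti); 19:T/C (Ti); 24:T/A (Tv); 29:A/G (Ti).
Of the 7 differences, 6 transitions and 1 transversion over 30 sites: P = 6/30 = 0.200000, Q = 1/30 = 0.033333.
d = −0.5·ln(0.566667) − 0.25·ln(0.933334) = −0.5·(-0.567983) − 0.25·(-0.068992) = 0.3012.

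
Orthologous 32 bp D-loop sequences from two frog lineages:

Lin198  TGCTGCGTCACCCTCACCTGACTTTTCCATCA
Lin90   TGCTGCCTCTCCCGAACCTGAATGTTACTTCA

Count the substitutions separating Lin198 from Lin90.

8

Differing sites — 7:G/C; 10:A/T; 14:T/G; 15:C/A; 22:C/A; 24:T/G; 27:C/A; 29:A/T.
That gives 8 mismatches out of 32 aligned sites, so the Hamming distance is 8.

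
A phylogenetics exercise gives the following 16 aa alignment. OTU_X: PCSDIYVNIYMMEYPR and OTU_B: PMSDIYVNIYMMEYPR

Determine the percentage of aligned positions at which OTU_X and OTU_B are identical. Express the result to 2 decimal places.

93.75%

The sequences differ at position 2 (C/M).
15 of the 16 sites match, so the percent identity is 15/16 × 100 = 93.75%.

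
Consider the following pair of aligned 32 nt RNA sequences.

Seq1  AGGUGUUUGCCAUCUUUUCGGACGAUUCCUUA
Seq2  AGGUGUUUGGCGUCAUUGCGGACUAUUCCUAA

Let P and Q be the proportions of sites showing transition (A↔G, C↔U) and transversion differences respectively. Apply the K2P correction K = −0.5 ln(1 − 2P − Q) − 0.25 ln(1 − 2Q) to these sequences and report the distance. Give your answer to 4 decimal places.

The sequences differ at positions 10 (C/G, transversion), 12 (A/G, transition), 15 (U/A, transversion), 18 (U/G, transversion), 24 (G/U, transversion), 31 (U/A, transversion).
Of the 6 differences, 1 transition and 5 transversions over 32 sites: P = 1/32 = 0.031250, Q = 5/32 = 0.156250.
d = −0.5·ln(0.781250) − 0.25·ln(0.687500) = −0.5·(-0.246860) − 0.25·(-0.374693) = 0.2171.

0.2171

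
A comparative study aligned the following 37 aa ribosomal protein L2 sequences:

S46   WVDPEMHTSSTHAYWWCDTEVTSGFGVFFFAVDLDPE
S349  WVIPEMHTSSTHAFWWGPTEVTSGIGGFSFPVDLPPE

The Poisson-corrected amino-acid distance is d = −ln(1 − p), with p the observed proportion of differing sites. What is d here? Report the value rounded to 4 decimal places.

0.2787

Differing sites — 3:D/I; 14:Y/F; 17:C/G; 18:D/P; 25:F/I; 27:V/G; 29:F/S; 31:A/P; 35:D/P.
p = 9/37 = 0.243243.
d = −ln(1 − 0.243243) = −ln(0.756757) = 0.2787.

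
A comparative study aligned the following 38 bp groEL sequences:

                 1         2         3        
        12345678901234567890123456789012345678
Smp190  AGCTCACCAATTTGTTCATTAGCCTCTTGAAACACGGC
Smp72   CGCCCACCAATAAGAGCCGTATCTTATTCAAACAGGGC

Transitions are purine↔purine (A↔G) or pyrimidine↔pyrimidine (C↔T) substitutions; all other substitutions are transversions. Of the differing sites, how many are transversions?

11

Mismatches occur at site 1 (A→C, transversion), site 4 (T→C, transition), site 12 (T→A, transversion), site 13 (T→A, transversion), site 15 (T→A, transversion), site 16 (T→G, transversion), site 18 (A→C, transversion), site 19 (T→G, transversion), site 22 (G→T, transversion), site 24 (C→T, transition), site 26 (C→A, transversion), site 29 (G→C, transversion), site 35 (C→G, transversion).
Of the 13 differences, 2 transitions and 11 transversions, so the answer is 11.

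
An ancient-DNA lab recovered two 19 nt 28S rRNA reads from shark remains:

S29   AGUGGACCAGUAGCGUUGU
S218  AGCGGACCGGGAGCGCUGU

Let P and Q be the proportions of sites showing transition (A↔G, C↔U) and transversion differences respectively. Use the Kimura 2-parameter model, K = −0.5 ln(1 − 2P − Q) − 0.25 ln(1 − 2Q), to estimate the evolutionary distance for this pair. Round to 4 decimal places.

0.2576

The sequences differ at positions 3 (U/C, transition), 9 (A/G, transition), 11 (U/G, transversion), 16 (U/C, transition).
Of the 4 differences, 3 transitions and 1 transversion over 19 sites: P = 3/19 = 0.157895, Q = 1/19 = 0.052632.
d = −0.5·ln(0.631578) − 0.25·ln(0.894736) = −0.5·(-0.459534) − 0.25·(-0.111227) = 0.2576.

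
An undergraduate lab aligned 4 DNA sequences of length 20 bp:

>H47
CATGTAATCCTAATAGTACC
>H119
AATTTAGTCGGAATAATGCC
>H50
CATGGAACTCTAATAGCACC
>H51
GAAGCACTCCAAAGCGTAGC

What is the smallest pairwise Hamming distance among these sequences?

Pairwise Hamming distances:
  H47 vs H119: 7
  H47 vs H50: 4
  H47 vs H51: 8
  H119 vs H50: 11
  H119 vs H51: 12
  H50 vs H51: 11
The smallest is 4, between H47 and H50.

4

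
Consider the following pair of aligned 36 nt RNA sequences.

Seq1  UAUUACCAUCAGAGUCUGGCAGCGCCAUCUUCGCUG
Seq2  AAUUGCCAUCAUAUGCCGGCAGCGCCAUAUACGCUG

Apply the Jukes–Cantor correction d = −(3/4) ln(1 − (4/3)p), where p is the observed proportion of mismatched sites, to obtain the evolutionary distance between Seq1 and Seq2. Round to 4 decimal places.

0.2635

The sequences differ at positions 1 (U/A), 5 (A/G), 12 (G/U), 14 (G/U), 15 (U/G), 17 (U/C), 29 (C/A), 31 (U/A).
p = 8/36 = 0.222222.
d = −0.75 · ln(1 − (4/3)·0.222222) = −0.75 · ln(0.703704) = −0.75 · (-0.351397) = 0.2635.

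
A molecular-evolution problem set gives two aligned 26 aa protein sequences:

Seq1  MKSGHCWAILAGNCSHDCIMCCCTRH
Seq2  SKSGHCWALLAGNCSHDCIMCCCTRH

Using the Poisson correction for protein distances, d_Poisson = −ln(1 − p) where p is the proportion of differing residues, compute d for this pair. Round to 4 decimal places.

Differing sites — 1:M/S; 9:I/L.
p = 2/26 = 0.076923.
d = −ln(1 − 0.076923) = −ln(0.923077) = 0.0800.

0.0800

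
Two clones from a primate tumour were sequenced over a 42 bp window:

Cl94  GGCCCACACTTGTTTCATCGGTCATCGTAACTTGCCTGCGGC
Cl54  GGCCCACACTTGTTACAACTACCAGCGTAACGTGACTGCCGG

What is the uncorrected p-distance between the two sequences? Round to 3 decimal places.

Differing sites — 15:T/A; 18:T/A; 20:G/T; 21:G/A; 22:T/C; 25:T/G; 32:T/G; 35:C/A; 40:G/C; 42:C/G.
There are 10 differences over 42 sites, so p = 10/42 = 0.238.

0.238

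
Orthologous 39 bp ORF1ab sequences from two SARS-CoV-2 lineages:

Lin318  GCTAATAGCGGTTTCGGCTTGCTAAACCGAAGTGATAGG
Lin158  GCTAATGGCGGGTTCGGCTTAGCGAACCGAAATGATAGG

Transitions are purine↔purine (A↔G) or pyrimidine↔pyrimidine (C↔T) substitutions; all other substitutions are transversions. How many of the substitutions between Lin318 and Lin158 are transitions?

5

Mismatches occur at site 7 (A↔G, transition), site 12 (T↔G, transversion), site 21 (G↔A, transition), site 22 (C↔G, transversion), site 23 (T↔C, transition), site 24 (A↔G, transition), site 32 (G↔A, transition).
Of the 7 differences, 5 transitions and 2 transversions, so the answer is 5.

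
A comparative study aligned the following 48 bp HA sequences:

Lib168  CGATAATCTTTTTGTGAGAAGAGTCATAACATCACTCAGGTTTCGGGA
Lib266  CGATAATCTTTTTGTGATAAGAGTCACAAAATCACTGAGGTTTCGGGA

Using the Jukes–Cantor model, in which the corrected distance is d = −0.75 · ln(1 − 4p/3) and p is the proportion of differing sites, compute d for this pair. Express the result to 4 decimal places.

0.0883

The sequences differ at positions 18 (G/T), 27 (T/C), 30 (C/A), 37 (C/G).
p = 4/48 = 0.083333.
d = −0.75 · ln(1 − (4/3)·0.083333) = −0.75 · ln(0.888889) = −0.75 · (-0.117783) = 0.0883.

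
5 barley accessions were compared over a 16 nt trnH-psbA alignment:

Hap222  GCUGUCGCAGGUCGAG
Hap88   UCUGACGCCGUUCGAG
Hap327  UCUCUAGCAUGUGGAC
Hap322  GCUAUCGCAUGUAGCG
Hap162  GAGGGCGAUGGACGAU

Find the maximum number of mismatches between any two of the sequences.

12

Pairwise Hamming distances:
  Hap222 vs Hap88: 4
  Hap222 vs Hap327: 6
  Hap222 vs Hap322: 4
  Hap222 vs Hap162: 7
  Hap88 vs Hap327: 8
  Hap88 vs Hap322: 8
  Hap88 vs Hap162: 9
  Hap327 vs Hap322: 6
  Hap327 vs Hap162: 12
  Hap322 vs Hap162: 11
The largest is 12, between Hap327 and Hap162.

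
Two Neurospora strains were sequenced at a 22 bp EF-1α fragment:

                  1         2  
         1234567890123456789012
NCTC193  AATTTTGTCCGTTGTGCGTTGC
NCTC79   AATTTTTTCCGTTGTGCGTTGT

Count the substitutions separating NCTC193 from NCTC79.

2

Differing sites — 7:G/T; 22:C/T.
That gives 2 mismatches out of 22 aligned sites, so the Hamming distance is 2.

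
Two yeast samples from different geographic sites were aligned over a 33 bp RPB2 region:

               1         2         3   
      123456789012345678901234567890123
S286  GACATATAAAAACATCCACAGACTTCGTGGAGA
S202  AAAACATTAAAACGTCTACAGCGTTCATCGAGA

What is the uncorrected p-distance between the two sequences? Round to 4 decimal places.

Mismatches occur at site 1 (G↔A), site 3 (C↔A), site 5 (T↔C), site 8 (A↔T), site 14 (A↔G), site 17 (C↔T), site 22 (A↔C), site 23 (C↔G), site 27 (G↔A), site 29 (G↔C).
There are 10 differences over 33 sites, so p = 10/33 = 0.3030.

0.3030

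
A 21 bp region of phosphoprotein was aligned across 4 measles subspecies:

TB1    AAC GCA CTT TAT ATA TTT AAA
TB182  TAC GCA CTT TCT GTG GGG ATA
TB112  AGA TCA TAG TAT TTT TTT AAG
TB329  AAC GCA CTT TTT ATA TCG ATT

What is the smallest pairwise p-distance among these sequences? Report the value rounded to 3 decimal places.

0.238

Pairwise Hamming distances:
  TB1 vs TB182: 8
  TB1 vs TB112: 9
  TB1 vs TB329: 5
  TB182 vs TB112: 15
  TB182 vs TB329: 7
  TB112 vs TB329: 13
The smallest is 5 mismatches, between TB1 and TB329; p = 5/21 = 0.238.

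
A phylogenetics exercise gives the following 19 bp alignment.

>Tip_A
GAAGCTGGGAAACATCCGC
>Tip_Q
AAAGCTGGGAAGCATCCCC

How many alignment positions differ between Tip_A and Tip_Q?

3

The sequences differ at positions 1 (G/A), 12 (A/G), 18 (G/C).
That gives 3 mismatches out of 19 aligned sites, so the Hamming distance is 3.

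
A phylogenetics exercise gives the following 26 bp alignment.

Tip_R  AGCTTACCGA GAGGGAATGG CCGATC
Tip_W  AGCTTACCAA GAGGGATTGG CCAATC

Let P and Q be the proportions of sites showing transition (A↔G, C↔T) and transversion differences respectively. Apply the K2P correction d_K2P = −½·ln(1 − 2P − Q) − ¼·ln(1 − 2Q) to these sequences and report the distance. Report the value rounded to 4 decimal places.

Differing sites — 9:G/A (Ti); 17:A/T (Tv); 23:G/A (Ti).
Of the 3 differences, 2 transitions and 1 transversion over 26 sites: P = 2/26 = 0.076923, Q = 1/26 = 0.038462.
d = −0.5·ln(0.807692) − 0.25·ln(0.923076) = −0.5·(-0.213574) − 0.25·(-0.080044) = 0.1268.

0.1268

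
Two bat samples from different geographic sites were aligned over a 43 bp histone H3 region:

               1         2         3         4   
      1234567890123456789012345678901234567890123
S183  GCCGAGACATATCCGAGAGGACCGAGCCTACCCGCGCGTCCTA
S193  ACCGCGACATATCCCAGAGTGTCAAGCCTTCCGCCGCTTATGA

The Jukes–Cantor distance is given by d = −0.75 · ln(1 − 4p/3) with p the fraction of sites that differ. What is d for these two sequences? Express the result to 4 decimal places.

0.4270

Differing sites — 1:G/A; 5:A/C; 15:G/C; 20:G/T; 21:A/G; 22:C/T; 24:G/A; 30:A/T; 33:C/G; 34:G/C; 38:G/T; 40:C/A; 41:C/T; 42:T/G.
p = 14/43 = 0.325581.
d = −0.75 · ln(1 − (4/3)·0.325581) = −0.75 · ln(0.565892) = −0.75 · (-0.569352) = 0.4270.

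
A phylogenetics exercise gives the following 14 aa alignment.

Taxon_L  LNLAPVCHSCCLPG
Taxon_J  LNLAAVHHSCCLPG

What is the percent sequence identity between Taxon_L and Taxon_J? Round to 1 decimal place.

Differing sites — 5:P/A; 7:C/H.
12 of the 14 sites match, so the percent identity is 12/14 × 100 = 85.7%.

85.7%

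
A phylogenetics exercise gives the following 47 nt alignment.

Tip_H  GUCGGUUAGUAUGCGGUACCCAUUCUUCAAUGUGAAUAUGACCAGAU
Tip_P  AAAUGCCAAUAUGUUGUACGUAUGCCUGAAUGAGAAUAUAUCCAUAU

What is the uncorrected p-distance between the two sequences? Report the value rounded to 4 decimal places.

0.3830

The sequences differ at positions 1 (G/A), 2 (U/A), 3 (C/A), 4 (G/U), 6 (U/C), 7 (U/C), 9 (G/A), 14 (C/U), 15 (G/U), 20 (C/G), 21 (C/U), 24 (U/G), 26 (U/C), 28 (C/G), 33 (U/A), 40 (G/A), 41 (A/U), 45 (G/U).
There are 18 differences over 47 sites, so p = 18/47 = 0.3830.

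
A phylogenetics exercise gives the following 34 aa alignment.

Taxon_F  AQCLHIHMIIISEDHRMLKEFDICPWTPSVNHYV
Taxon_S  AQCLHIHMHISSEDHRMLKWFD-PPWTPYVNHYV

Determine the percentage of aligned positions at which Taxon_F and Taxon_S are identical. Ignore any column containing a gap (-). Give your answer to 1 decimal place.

Excluding the 1 gap column leaves 33 comparable sites.
Differing sites — 9:I/H; 11:I/S; 20:E/W; 24:C/P; 29:S/Y.
28 of the 33 comparable sites match, so the percent identity is 28/33 × 100 = 84.8%.

84.8%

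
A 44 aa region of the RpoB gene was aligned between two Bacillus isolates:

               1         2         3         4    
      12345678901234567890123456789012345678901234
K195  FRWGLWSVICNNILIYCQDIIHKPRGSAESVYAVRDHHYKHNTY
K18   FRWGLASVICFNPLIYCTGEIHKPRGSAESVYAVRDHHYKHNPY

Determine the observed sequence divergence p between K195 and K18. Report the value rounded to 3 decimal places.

0.159

Mismatches occur at site 6 (W→A), site 11 (N→F), site 13 (I→P), site 18 (Q→T), site 19 (D→G), site 20 (I→E), site 43 (T→P).
There are 7 differences over 44 sites, so p = 7/44 = 0.159.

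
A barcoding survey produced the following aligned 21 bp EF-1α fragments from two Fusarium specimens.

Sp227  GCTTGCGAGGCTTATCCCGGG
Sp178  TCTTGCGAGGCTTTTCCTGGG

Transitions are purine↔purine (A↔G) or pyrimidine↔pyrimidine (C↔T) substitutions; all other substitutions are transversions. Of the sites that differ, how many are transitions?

The sequences differ at positions 1 (G/T, transversion), 14 (A/T, transversion), 18 (C/T, transition).
Of the 3 differences, 1 transition and 2 transversions, so the answer is 1.

1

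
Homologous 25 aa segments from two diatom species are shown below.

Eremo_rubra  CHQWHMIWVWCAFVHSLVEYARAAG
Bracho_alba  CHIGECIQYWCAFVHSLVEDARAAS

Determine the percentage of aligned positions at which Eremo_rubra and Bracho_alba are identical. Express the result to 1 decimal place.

Mismatches occur at site 3 (Q/I), site 4 (W/G), site 5 (H/E), site 6 (M/C), site 8 (W/Q), site 9 (V/Y), site 20 (Y/D), site 25 (G/S).
17 of the 25 sites match, so the percent identity is 17/25 × 100 = 68.0%.

68.0%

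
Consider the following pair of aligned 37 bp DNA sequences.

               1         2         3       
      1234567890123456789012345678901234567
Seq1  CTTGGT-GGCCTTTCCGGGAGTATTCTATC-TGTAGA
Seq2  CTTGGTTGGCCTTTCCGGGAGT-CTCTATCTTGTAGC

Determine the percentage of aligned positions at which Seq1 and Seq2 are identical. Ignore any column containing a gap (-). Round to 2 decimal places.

94.12%

Excluding the 3 gap columns leaves 34 comparable sites.
Differing sites — 24:T/C; 37:A/C.
32 of the 34 comparable sites match, so the percent identity is 32/34 × 100 = 94.12%.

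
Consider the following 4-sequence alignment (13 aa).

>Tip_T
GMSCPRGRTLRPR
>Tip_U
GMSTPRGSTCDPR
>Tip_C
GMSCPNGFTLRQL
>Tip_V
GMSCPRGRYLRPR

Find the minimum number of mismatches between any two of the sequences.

1

Pairwise Hamming distances:
  Tip_T vs Tip_U: 4
  Tip_T vs Tip_C: 4
  Tip_T vs Tip_V: 1
  Tip_U vs Tip_C: 7
  Tip_U vs Tip_V: 5
  Tip_C vs Tip_V: 5
The smallest is 1, between Tip_T and Tip_V.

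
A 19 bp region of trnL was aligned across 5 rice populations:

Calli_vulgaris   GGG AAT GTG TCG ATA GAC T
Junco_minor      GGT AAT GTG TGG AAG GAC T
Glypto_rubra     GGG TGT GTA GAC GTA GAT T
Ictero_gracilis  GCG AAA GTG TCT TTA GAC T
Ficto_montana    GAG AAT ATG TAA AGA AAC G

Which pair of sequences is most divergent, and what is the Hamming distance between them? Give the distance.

12

Pairwise Hamming distances:
  Calli_vulgaris vs Junco_minor: 4
  Calli_vulgaris vs Glypto_rubra: 8
  Calli_vulgaris vs Ictero_gracilis: 4
  Calli_vulgaris vs Ficto_montana: 7
  Junco_minor vs Glypto_rubra: 11
  Junco_minor vs Ictero_gracilis: 8
  Junco_minor vs Ficto_montana: 9
  Glypto_rubra vs Ictero_gracilis: 10
  Glypto_rubra vs Ficto_montana: 12
  Ictero_gracilis vs Ficto_montana: 9
The largest is 12, between Glypto_rubra and Ficto_montana.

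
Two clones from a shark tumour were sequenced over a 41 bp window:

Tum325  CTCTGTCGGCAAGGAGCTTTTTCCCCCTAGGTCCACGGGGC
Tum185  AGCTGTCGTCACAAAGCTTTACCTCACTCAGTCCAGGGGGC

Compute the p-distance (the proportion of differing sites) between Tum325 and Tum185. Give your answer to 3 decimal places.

0.317

The sequences differ at positions 1 (C/A), 2 (T/G), 9 (G/T), 12 (A/C), 13 (G/A), 14 (G/A), 21 (T/A), 22 (T/C), 24 (C/T), 26 (C/A), 29 (A/C), 30 (G/A), 36 (C/G).
There are 13 differences over 41 sites, so p = 13/41 = 0.317.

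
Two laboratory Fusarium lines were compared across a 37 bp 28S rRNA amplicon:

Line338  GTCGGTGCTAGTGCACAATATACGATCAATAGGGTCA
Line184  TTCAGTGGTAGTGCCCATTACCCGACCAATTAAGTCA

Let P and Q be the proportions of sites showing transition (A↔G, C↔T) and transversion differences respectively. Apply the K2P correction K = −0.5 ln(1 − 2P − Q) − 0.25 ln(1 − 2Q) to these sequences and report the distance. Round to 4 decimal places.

0.3812

The sequences differ at positions 1 (G/T, transversion), 4 (G/A, transition), 8 (C/G, transversion), 15 (A/C, transversion), 18 (A/T, transversion), 21 (T/C, transition), 22 (A/C, transversion), 26 (T/C, transition), 31 (A/T, transversion), 32 (G/A, transition), 33 (G/A, transition).
Of the 11 differences, 5 transitions and 6 transversions over 37 sites: P = 5/37 = 0.135135, Q = 6/37 = 0.162162.
d = −0.5·ln(0.567568) − 0.25·ln(0.675676) = −0.5·(-0.566395) − 0.25·(-0.392042) = 0.3812.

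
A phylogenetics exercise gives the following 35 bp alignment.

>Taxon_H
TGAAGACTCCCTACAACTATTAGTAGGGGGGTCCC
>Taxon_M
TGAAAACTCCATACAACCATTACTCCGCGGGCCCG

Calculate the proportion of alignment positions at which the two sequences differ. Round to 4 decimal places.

0.2571

The sequences differ at positions 5 (G/A), 11 (C/A), 18 (T/C), 23 (G/C), 25 (A/C), 26 (G/C), 28 (G/C), 32 (T/C), 35 (C/G).
There are 9 differences over 35 sites, so p = 9/35 = 0.2571.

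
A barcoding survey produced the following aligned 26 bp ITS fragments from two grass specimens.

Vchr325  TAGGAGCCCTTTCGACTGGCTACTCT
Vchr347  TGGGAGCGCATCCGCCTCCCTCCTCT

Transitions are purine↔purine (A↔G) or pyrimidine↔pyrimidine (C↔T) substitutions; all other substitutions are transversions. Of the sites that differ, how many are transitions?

Mismatches occur at site 2 (A/G, transition), site 8 (C/G, transversion), site 10 (T/A, transversion), site 12 (T/C, transition), site 15 (A/C, transversion), site 18 (G/C, transversion), site 19 (G/C, transversion), site 22 (A/C, transversion).
Of the 8 differences, 2 transitions and 6 transversions, so the answer is 2.

2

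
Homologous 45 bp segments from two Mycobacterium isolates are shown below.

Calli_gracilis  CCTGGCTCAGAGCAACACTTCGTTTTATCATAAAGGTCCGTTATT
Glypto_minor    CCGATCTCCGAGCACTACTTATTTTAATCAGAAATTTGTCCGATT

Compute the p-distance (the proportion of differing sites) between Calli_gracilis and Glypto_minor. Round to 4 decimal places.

0.3778

The sequences differ at positions 3 (T/G), 4 (G/A), 5 (G/T), 9 (A/C), 15 (A/C), 16 (C/T), 21 (C/A), 22 (G/T), 26 (T/A), 31 (T/G), 35 (G/T), 36 (G/T), 38 (C/G), 39 (C/T), 40 (G/C), 41 (T/C), 42 (T/G).
There are 17 differences over 45 sites, so p = 17/45 = 0.3778.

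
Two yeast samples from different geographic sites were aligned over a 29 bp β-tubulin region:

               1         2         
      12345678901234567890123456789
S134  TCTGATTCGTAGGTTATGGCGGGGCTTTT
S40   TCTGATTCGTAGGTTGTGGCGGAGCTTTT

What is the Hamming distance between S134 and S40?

2

The sequences differ at positions 16 (A/G), 23 (G/A).
That gives 2 mismatches out of 29 aligned sites, so the Hamming distance is 2.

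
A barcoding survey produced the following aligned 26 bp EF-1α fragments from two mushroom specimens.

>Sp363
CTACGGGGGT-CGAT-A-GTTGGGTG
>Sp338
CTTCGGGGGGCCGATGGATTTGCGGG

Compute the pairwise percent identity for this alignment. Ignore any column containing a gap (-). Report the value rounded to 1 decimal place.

73.9%

Excluding the 3 gap columns leaves 23 comparable sites.
Mismatches occur at site 3 (A→T), site 10 (T→G), site 17 (A→G), site 19 (G→T), site 23 (G→C), site 25 (T→G).
17 of the 23 comparable sites match, so the percent identity is 17/23 × 100 = 73.9%.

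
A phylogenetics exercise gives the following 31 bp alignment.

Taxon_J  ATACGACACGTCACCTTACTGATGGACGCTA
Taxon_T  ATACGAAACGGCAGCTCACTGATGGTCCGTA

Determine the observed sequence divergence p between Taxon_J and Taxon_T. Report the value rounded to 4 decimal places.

The sequences differ at positions 7 (C/A), 11 (T/G), 14 (C/G), 17 (T/C), 26 (A/T), 28 (G/C), 29 (C/G).
There are 7 differences over 31 sites, so p = 7/31 = 0.2258.

0.2258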